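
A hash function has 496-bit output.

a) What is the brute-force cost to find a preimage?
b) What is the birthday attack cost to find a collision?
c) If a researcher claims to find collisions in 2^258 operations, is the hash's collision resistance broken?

Step 1: Preimage resistance requires brute-force of 2^496 operations.
Step 2: Collision resistance (birthday bound) = 2^(496/2) = 2^248.
Step 3: The claimed attack costs 2^258 operations.
Step 4: Since 2^258 >= 2^248, the claimed attack is no faster than the generic birthday attack, so this does not break collision resistance.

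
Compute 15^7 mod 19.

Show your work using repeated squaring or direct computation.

Step 1: Compute 15^7 mod 19 step by step, reducing modulo 19 at each step.
  15^1 mod 19 = 15
  15^2 mod 19 = (15 * 15) mod 19 = 16
  15^3 mod 19 = (16 * 15) mod 19 = 12
  15^4 mod 19 = (12 * 15) mod 19 = 9
  15^5 mod 19 = (9 * 15) mod 19 = 2
  15^6 mod 19 = (2 * 15) mod 19 = 11
  15^7 mod 19 = (11 * 15) mod 19 = 13
Step 2: Result = 13.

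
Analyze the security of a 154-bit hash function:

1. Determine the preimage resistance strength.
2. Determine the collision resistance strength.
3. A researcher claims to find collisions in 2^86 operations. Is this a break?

Step 1: Preimage resistance requires brute-force of 2^154 operations.
Step 2: Collision resistance (birthday bound) = 2^(154/2) = 2^77.
Step 3: The claimed attack costs 2^86 operations.
Step 4: Since 2^86 >= 2^77, the claimed attack is no faster than the generic birthday attack, so this does not break collision resistance.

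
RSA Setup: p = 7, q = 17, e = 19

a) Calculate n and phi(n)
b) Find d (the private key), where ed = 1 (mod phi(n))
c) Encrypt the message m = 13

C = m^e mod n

Step 1: n = 7 * 17 = 119.
Step 2: phi(n) = (7-1)(17-1) = 6 * 16 = 96.
Step 3: Find d = 19^(-1) mod 96 = 91.
  Verify: 19 * 91 = 1729 = 1 (mod 96).
Step 4: C = 13^19 mod 119 = 55.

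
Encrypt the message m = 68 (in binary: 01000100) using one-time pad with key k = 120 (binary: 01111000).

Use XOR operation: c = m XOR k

Step 1: Write out the XOR operation bit by bit:
  Message: 01000100
  Key:     01111000
  XOR:     00111100
Step 2: Convert to decimal: 00111100 = 60.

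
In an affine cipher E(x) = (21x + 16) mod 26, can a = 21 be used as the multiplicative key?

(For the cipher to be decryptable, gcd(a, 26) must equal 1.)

Step 1: Compute gcd(21, 26).
Step 2: gcd(21, 26) = 1.
Since gcd = 1, 21 is coprime with 26, so it is a valid key.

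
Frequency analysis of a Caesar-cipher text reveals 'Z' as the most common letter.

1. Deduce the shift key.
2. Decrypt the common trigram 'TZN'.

Step 1: In English, 'E' is the most frequent letter (12.7%).
Step 2: The most frequent ciphertext letter is 'Z' (position 25).
Step 3: Shift = (25 - 4) mod 26 = 21.
Step 4: Decrypt 'TZN' by shifting back 21:
  T -> Y
  Z -> E
  N -> S
Step 5: 'TZN' decrypts to 'YES'.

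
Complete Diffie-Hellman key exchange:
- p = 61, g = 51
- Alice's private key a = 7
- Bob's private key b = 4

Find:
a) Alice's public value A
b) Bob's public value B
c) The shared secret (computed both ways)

Step 1: A = g^a mod p = 51^7 mod 61 = 35.
Step 2: B = g^b mod p = 51^4 mod 61 = 57.
Step 3: Alice computes s = B^a mod p = 57^7 mod 61 = 25.
Step 4: Bob computes s = A^b mod p = 35^4 mod 61 = 25.
Both sides agree: shared secret = 25.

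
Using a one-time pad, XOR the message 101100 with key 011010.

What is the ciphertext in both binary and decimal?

Step 1: Write out the XOR operation bit by bit:
  Message: 101100
  Key:     011010
  XOR:     110110
Step 2: Convert to decimal: 110110 = 54.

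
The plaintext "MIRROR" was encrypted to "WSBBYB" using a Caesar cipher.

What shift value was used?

Step 1: Compare first letters: M (position 12) -> W (position 22).
Step 2: Shift = (22 - 12) mod 26 = 10.
The shift value is 10.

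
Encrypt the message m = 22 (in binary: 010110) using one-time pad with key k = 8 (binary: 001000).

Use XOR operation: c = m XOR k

Step 1: Write out the XOR operation bit by bit:
  Message: 010110
  Key:     001000
  XOR:     011110
Step 2: Convert to decimal: 011110 = 30.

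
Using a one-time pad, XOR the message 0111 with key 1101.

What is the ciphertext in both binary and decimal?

Step 1: Write out the XOR operation bit by bit:
  Message: 0111
  Key:     1101
  XOR:     1010
Step 2: Convert to decimal: 1010 = 10.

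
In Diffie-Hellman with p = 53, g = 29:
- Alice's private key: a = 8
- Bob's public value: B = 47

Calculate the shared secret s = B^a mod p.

Step 1: s = B^a mod p = 47^8 mod 53.
  47^1 mod 53 = 47
  47^2 mod 53 = (47 * 47) mod 53 = 36
  47^3 mod 53 = (36 * 47) mod 53 = 49
  47^4 mod 53 = (49 * 47) mod 53 = 24
  47^5 mod 53 = (24 * 47) mod 53 = 15
  47^6 mod 53 = (15 * 47) mod 53 = 16
  47^7 mod 53 = (16 * 47) mod 53 = 10
  47^8 mod 53 = (10 * 47) mod 53 = 46
Result: shared secret = 46.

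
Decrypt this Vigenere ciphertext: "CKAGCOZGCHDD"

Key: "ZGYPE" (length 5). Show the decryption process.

Step 1: Key 'ZGYPE' has length 5. Extended key: ZGYPEZGYPEZG
Step 2: Decrypt each position:
  C(2) - Z(25) = 3 = D
  K(10) - G(6) = 4 = E
  A(0) - Y(24) = 2 = C
  G(6) - P(15) = 17 = R
  C(2) - E(4) = 24 = Y
  O(14) - Z(25) = 15 = P
  Z(25) - G(6) = 19 = T
  G(6) - Y(24) = 8 = I
  C(2) - P(15) = 13 = N
  H(7) - E(4) = 3 = D
  D(3) - Z(25) = 4 = E
  D(3) - G(6) = 23 = X
Plaintext: DECRYPTINDEX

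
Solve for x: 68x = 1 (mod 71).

Step 1: We need x such that 68 * x = 1 (mod 71).
Step 2: Using the extended Euclidean algorithm or trial:
  68 * 47 = 3196 = 45 * 71 + 1.
Step 3: Since 3196 mod 71 = 1, the inverse is x = 47.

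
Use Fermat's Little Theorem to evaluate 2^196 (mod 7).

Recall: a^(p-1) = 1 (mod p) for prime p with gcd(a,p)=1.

Step 1: Since 7 is prime, by Fermat's Little Theorem: 2^6 = 1 (mod 7).
Step 2: Reduce exponent: 196 mod 6 = 4.
Step 3: So 2^196 = 2^4 (mod 7).
Step 4: 2^4 mod 7 = 2.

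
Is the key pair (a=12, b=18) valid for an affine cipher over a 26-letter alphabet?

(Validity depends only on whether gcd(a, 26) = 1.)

Step 1: Compute gcd(12, 26).
Step 2: gcd(12, 26) = 2.
Since gcd = 2 != 1, 12 shares a common factor with 26, so it cannot be used.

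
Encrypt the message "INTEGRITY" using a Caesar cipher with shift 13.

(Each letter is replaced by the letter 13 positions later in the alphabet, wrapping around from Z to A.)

Step 1: For each letter, shift forward by 13 positions (mod 26).
  I (position 8) -> position (8+13) mod 26 = 21 -> V
  N (position 13) -> position (13+13) mod 26 = 0 -> A
  T (position 19) -> position (19+13) mod 26 = 6 -> G
  E (position 4) -> position (4+13) mod 26 = 17 -> R
  G (position 6) -> position (6+13) mod 26 = 19 -> T
  R (position 17) -> position (17+13) mod 26 = 4 -> E
  I (position 8) -> position (8+13) mod 26 = 21 -> V
  T (position 19) -> position (19+13) mod 26 = 6 -> G
  Y (position 24) -> position (24+13) mod 26 = 11 -> L
Result: VAGRTEVGL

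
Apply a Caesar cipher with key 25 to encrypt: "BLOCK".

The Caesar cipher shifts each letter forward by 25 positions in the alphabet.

Step 1: For each letter, shift forward by 25 positions (mod 26).
  B (position 1) -> position (1+25) mod 26 = 0 -> A
  L (position 11) -> position (11+25) mod 26 = 10 -> K
  O (position 14) -> position (14+25) mod 26 = 13 -> N
  C (position 2) -> position (2+25) mod 26 = 1 -> B
  K (position 10) -> position (10+25) mod 26 = 9 -> J
Result: AKNBJ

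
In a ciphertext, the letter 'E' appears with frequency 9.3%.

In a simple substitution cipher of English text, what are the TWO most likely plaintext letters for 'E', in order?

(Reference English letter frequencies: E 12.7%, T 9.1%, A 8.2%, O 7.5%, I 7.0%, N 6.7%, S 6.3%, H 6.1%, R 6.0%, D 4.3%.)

Step 1: Observed frequency of 'E' is 9.3%.
Step 2: Compute distances to each reference frequency and sort:
  T (9.1%): difference = 0.2% <-- BEST
  A (8.2%): difference = 1.1% <-- RUNNER-UP
  O (7.5%): difference = 1.8%
  I (7.0%): difference = 2.3%
  N (6.7%): difference = 2.6%
Step 3: Most likely is 'T' (9.1%, diff 0.2%); second most likely is 'A' (8.2%, diff 1.1%).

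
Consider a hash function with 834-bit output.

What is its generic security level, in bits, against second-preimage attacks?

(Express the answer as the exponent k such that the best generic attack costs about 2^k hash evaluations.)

Step 1: The hash has a 834-bit output.
Step 2: Second-preimage resistance means: given a specific input x, it should be infeasible to find a different y with h(y) = h(x).
With a 834-bit output, a generic search for a second preimage costs about 2^834 evaluations (each trial matches the fixed target with probability 2^-834).
Step 3: Security level = 834 bits.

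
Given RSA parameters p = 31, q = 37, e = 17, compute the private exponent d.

Step 1: n = 31 * 37 = 1147.
Step 2: phi(n) = 30 * 36 = 1080.
Step 3: Find d such that 17 * d = 1 (mod 1080).
Step 4: d = 17^(-1) mod 1080 = 953.
Verification: 17 * 953 = 16201 = 15 * 1080 + 1.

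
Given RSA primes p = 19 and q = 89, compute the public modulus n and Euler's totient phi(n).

Step 1: n = p * q = 19 * 89 = 1691.
Step 2: phi(n) = (p-1)(q-1) = 18 * 88 = 1584.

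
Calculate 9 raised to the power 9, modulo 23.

Step 1: Compute 9^9 mod 23 step by step, reducing modulo 23 at each step.
  9^1 mod 23 = 9
  9^2 mod 23 = (9 * 9) mod 23 = 12
  9^3 mod 23 = (12 * 9) mod 23 = 16
  9^4 mod 23 = (16 * 9) mod 23 = 6
  9^5 mod 23 = (6 * 9) mod 23 = 8
  9^6 mod 23 = (8 * 9) mod 23 = 3
  9^7 mod 23 = (3 * 9) mod 23 = 4
  9^8 mod 23 = (4 * 9) mod 23 = 13
  9^9 mod 23 = (13 * 9) mod 23 = 2
Step 2: Result = 2.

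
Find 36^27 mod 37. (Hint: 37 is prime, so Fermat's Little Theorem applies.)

Step 1: Since 37 is prime, by Fermat's Little Theorem: 36^36 = 1 (mod 37).
Step 2: Reduce exponent: 27 mod 36 = 27.
Step 3: So 36^27 = 36^27 (mod 37).
Step 4: 36^27 mod 37 = 36.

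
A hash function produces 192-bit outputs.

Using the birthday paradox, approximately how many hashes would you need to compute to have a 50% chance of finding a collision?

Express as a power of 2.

Step 1: The birthday paradox gives collision probability ~50% after sqrt(2^n) = 2^(n/2) hashes.
Step 2: For 192-bit output: 2^(192/2) = 2^96.
Step 3: Approximately 2^96 hash computations needed.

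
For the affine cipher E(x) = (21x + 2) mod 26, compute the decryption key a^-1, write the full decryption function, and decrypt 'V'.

Step 1: Find a^-1, the modular inverse of 21 mod 26.
Step 2: We need 21 * a^-1 = 1 (mod 26).
Step 3: 21 * 5 = 105 = 4 * 26 + 1, so a^-1 = 5.
Step 4: D(y) = 5(y - 2) mod 26.
Step 5: Apply to 'V' (y = 21): D(21) = 5 * (21 - 2) mod 26 = 5 * 19 mod 26 = 17 -> 'R'.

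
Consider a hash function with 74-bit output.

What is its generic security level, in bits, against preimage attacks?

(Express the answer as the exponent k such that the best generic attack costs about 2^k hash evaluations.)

Step 1: The hash has a 74-bit output.
Step 2: Preimage resistance means: given a digest h(x), it should be infeasible to find any input that hashes to it.
With a 74-bit output there are 2^74 possible digests, so a generic brute-force preimage search costs about 2^74 evaluations.
Step 3: Security level = 74 bits.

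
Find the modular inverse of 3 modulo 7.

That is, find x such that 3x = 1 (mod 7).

Step 1: We need x such that 3 * x = 1 (mod 7).
Step 2: Using the extended Euclidean algorithm or trial:
  3 * 5 = 15 = 2 * 7 + 1.
Step 3: Since 15 mod 7 = 1, the inverse is x = 5.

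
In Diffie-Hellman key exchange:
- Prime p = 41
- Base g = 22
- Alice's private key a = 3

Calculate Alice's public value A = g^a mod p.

Step 1: A = g^a mod p = 22^3 mod 41.
  22^1 mod 41 = 22
  22^2 mod 41 = (22 * 22) mod 41 = 33
  22^3 mod 41 = (33 * 22) mod 41 = 29
Result: A = 29.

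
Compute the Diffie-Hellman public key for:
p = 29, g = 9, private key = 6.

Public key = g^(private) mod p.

Step 1: A = g^a mod p = 9^6 mod 29.
  9^1 mod 29 = 9
  9^2 mod 29 = (9 * 9) mod 29 = 23
  9^3 mod 29 = (23 * 9) mod 29 = 4
  9^4 mod 29 = (4 * 9) mod 29 = 7
  9^5 mod 29 = (7 * 9) mod 29 = 5
  9^6 mod 29 = (5 * 9) mod 29 = 16
Result: A = 16.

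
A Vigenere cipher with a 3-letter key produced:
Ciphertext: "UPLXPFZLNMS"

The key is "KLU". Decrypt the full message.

Step 1: Key 'KLU' has length 3. Extended key: KLUKLUKLUKL
Step 2: Decrypt each position:
  U(20) - K(10) = 10 = K
  P(15) - L(11) = 4 = E
  L(11) - U(20) = 17 = R
  X(23) - K(10) = 13 = N
  P(15) - L(11) = 4 = E
  F(5) - U(20) = 11 = L
  Z(25) - K(10) = 15 = P
  L(11) - L(11) = 0 = A
  N(13) - U(20) = 19 = T
  M(12) - K(10) = 2 = C
  S(18) - L(11) = 7 = H
Plaintext: KERNELPATCH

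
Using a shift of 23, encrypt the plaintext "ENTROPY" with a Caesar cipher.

Step 1: For each letter, shift forward by 23 positions (mod 26).
  E (position 4) -> position (4+23) mod 26 = 1 -> B
  N (position 13) -> position (13+23) mod 26 = 10 -> K
  T (position 19) -> position (19+23) mod 26 = 16 -> Q
  R (position 17) -> position (17+23) mod 26 = 14 -> O
  O (position 14) -> position (14+23) mod 26 = 11 -> L
  P (position 15) -> position (15+23) mod 26 = 12 -> M
  Y (position 24) -> position (24+23) mod 26 = 21 -> V
Result: BKQOLMV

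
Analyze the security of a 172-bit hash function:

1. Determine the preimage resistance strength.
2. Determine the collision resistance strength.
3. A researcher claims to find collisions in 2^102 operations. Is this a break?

Step 1: Preimage resistance requires brute-force of 2^172 operations.
Step 2: Collision resistance (birthday bound) = 2^(172/2) = 2^86.
Step 3: The claimed attack costs 2^102 operations.
Step 4: Since 2^102 >= 2^86, the claimed attack is no faster than the generic birthday attack, so this does not break collision resistance.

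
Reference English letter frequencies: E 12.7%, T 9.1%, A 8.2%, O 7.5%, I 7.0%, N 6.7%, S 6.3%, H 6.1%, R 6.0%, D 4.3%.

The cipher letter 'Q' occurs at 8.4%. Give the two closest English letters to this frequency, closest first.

Step 1: Observed frequency of 'Q' is 8.4%.
Step 2: Compute distances to each reference frequency and sort:
  A (8.2%): difference = 0.2% <-- BEST
  T (9.1%): difference = 0.7% <-- RUNNER-UP
  O (7.5%): difference = 0.9%
  I (7.0%): difference = 1.4%
  N (6.7%): difference = 1.7%
Step 3: Most likely is 'A' (8.2%, diff 0.2%); second most likely is 'T' (9.1%, diff 0.7%).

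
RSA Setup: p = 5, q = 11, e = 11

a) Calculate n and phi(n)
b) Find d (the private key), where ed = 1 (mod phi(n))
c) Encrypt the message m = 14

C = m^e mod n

Step 1: n = 5 * 11 = 55.
Step 2: phi(n) = (5-1)(11-1) = 4 * 10 = 40.
Step 3: Find d = 11^(-1) mod 40 = 11.
  Verify: 11 * 11 = 121 = 1 (mod 40).
Step 4: C = 14^11 mod 55 = 14.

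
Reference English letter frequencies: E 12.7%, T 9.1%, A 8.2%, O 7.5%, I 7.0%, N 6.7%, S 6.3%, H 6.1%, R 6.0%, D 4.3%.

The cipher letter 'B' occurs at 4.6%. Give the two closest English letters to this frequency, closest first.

Step 1: Observed frequency of 'B' is 4.6%.
Step 2: Compute distances to each reference frequency and sort:
  D (4.3%): difference = 0.3% <-- BEST
  R (6.0%): difference = 1.4% <-- RUNNER-UP
  H (6.1%): difference = 1.5%
  S (6.3%): difference = 1.7%
  N (6.7%): difference = 2.1%
Step 3: Most likely is 'D' (4.3%, diff 0.3%); second most likely is 'R' (6.0%, diff 1.4%).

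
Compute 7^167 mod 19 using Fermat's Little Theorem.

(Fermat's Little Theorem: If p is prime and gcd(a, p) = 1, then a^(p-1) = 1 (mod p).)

Step 1: Since 19 is prime, by Fermat's Little Theorem: 7^18 = 1 (mod 19).
Step 2: Reduce exponent: 167 mod 18 = 5.
Step 3: So 7^167 = 7^5 (mod 19).
Step 4: 7^5 mod 19 = 11.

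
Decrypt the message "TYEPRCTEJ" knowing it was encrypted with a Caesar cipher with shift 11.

Step 1: Reverse the shift by subtracting 11 from each letter position.
  T (position 19) -> position (19-11) mod 26 = 8 -> I
  Y (position 24) -> position (24-11) mod 26 = 13 -> N
  E (position 4) -> position (4-11) mod 26 = 19 -> T
  P (position 15) -> position (15-11) mod 26 = 4 -> E
  R (position 17) -> position (17-11) mod 26 = 6 -> G
  C (position 2) -> position (2-11) mod 26 = 17 -> R
  T (position 19) -> position (19-11) mod 26 = 8 -> I
  E (position 4) -> position (4-11) mod 26 = 19 -> T
  J (position 9) -> position (9-11) mod 26 = 24 -> Y
Decrypted message: INTEGRITY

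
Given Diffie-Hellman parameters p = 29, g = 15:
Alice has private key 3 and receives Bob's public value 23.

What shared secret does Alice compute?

Step 1: s = B^a mod p = 23^3 mod 29.
  23^1 mod 29 = 23
  23^2 mod 29 = (23 * 23) mod 29 = 7
  23^3 mod 29 = (7 * 23) mod 29 = 16
Result: shared secret = 16.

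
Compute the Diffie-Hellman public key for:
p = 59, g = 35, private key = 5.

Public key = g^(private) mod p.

Step 1: A = g^a mod p = 35^5 mod 59.
  35^1 mod 59 = 35
  35^2 mod 59 = (35 * 35) mod 59 = 45
  35^3 mod 59 = (45 * 35) mod 59 = 41
  35^4 mod 59 = (41 * 35) mod 59 = 19
  35^5 mod 59 = (19 * 35) mod 59 = 16
Result: A = 16.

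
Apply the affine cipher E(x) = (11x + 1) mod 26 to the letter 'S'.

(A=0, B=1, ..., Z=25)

Step 1: Convert 'S' to number: x = 18.
Step 2: E(18) = (11 * 18 + 1) mod 26 = 199 mod 26 = 17.
Step 3: Convert 17 back to letter: R.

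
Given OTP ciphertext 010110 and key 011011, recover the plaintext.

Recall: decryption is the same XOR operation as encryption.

Step 1: XOR ciphertext with key:
  Ciphertext: 010110
  Key:        011011
  XOR:        001101
Step 2: Plaintext = 001101 = 13 in decimal.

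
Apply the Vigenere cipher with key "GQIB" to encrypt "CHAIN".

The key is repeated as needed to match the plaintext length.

Step 1: Repeat key to match plaintext length:
  Plaintext: CHAIN
  Key:       GQIBG
Step 2: Encrypt each letter:
  C(2) + G(6) = (2+6) mod 26 = 8 = I
  H(7) + Q(16) = (7+16) mod 26 = 23 = X
  A(0) + I(8) = (0+8) mod 26 = 8 = I
  I(8) + B(1) = (8+1) mod 26 = 9 = J
  N(13) + G(6) = (13+6) mod 26 = 19 = T
Ciphertext: IXIJT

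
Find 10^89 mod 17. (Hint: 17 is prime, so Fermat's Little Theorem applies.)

Step 1: Since 17 is prime, by Fermat's Little Theorem: 10^16 = 1 (mod 17).
Step 2: Reduce exponent: 89 mod 16 = 9.
Step 3: So 10^89 = 10^9 (mod 17).
Step 4: 10^9 mod 17 = 7.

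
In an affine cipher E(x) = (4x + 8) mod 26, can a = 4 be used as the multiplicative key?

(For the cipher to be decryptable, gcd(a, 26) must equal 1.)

Step 1: Compute gcd(4, 26).
Step 2: gcd(4, 26) = 2.
Since gcd = 2 != 1, 4 shares a common factor with 26, so it cannot be used.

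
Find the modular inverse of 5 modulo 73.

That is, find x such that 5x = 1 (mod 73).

Step 1: We need x such that 5 * x = 1 (mod 73).
Step 2: Using the extended Euclidean algorithm or trial:
  5 * 44 = 220 = 3 * 73 + 1.
Step 3: Since 220 mod 73 = 1, the inverse is x = 44.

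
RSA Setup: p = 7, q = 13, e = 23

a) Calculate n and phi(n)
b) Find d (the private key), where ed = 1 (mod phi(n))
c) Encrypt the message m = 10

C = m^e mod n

Step 1: n = 7 * 13 = 91.
Step 2: phi(n) = (7-1)(13-1) = 6 * 12 = 72.
Step 3: Find d = 23^(-1) mod 72 = 47.
  Verify: 23 * 47 = 1081 = 1 (mod 72).
Step 4: C = 10^23 mod 91 = 82.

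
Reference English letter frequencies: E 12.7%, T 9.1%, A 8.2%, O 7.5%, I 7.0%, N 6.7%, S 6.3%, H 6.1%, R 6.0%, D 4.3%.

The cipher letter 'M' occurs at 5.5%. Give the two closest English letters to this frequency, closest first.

Step 1: Observed frequency of 'M' is 5.5%.
Step 2: Compute distances to each reference frequency and sort:
  R (6.0%): difference = 0.5% <-- BEST
  H (6.1%): difference = 0.6% <-- RUNNER-UP
  S (6.3%): difference = 0.8%
  N (6.7%): difference = 1.2%
  D (4.3%): difference = 1.2%
Step 3: Most likely is 'R' (6.0%, diff 0.5%); second most likely is 'H' (6.1%, diff 0.6%).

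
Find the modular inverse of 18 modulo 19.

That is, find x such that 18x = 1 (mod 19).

Step 1: We need x such that 18 * x = 1 (mod 19).
Step 2: Using the extended Euclidean algorithm or trial:
  18 * 18 = 324 = 17 * 19 + 1.
Step 3: Since 324 mod 19 = 1, the inverse is x = 18.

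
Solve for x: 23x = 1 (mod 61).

Step 1: We need x such that 23 * x = 1 (mod 61).
Step 2: Using the extended Euclidean algorithm or trial:
  23 * 8 = 184 = 3 * 61 + 1.
Step 3: Since 184 mod 61 = 1, the inverse is x = 8.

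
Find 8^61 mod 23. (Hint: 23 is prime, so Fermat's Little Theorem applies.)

Step 1: Since 23 is prime, by Fermat's Little Theorem: 8^22 = 1 (mod 23).
Step 2: Reduce exponent: 61 mod 22 = 17.
Step 3: So 8^61 = 8^17 (mod 23).
Step 4: 8^17 mod 23 = 13.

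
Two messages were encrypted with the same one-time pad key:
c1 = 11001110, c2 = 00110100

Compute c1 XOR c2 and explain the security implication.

Step 1: c1 XOR c2 = (m1 XOR k) XOR (m2 XOR k).
Step 2: By XOR associativity/commutativity: = m1 XOR m2 XOR k XOR k = m1 XOR m2.
Step 3: 11001110 XOR 00110100 = 11111010 = 250.
Step 4: The key cancels out! An attacker learns m1 XOR m2 = 250, revealing the relationship between plaintexts.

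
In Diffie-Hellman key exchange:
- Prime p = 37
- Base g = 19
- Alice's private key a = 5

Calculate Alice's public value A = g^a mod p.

Step 1: A = g^a mod p = 19^5 mod 37.
  19^1 mod 37 = 19
  19^2 mod 37 = (19 * 19) mod 37 = 28
  19^3 mod 37 = (28 * 19) mod 37 = 14
  19^4 mod 37 = (14 * 19) mod 37 = 7
  19^5 mod 37 = (7 * 19) mod 37 = 22
Result: A = 22.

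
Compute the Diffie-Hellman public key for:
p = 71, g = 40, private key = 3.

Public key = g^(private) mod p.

Step 1: A = g^a mod p = 40^3 mod 71.
  40^1 mod 71 = 40
  40^2 mod 71 = (40 * 40) mod 71 = 38
  40^3 mod 71 = (38 * 40) mod 71 = 29
Result: A = 29.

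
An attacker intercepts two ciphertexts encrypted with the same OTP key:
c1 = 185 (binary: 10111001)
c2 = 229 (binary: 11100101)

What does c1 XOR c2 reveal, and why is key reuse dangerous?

Step 1: c1 XOR c2 = (m1 XOR k) XOR (m2 XOR k).
Step 2: By XOR associativity/commutativity: = m1 XOR m2 XOR k XOR k = m1 XOR m2.
Step 3: 10111001 XOR 11100101 = 01011100 = 92.
Step 4: The key cancels out! An attacker learns m1 XOR m2 = 92, revealing the relationship between plaintexts.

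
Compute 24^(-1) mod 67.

Step 1: We need x such that 24 * x = 1 (mod 67).
Step 2: Using the extended Euclidean algorithm or trial:
  24 * 14 = 336 = 5 * 67 + 1.
Step 3: Since 336 mod 67 = 1, the inverse is x = 14.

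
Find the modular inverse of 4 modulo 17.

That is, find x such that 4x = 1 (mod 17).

Step 1: We need x such that 4 * x = 1 (mod 17).
Step 2: Using the extended Euclidean algorithm or trial:
  4 * 13 = 52 = 3 * 17 + 1.
Step 3: Since 52 mod 17 = 1, the inverse is x = 13.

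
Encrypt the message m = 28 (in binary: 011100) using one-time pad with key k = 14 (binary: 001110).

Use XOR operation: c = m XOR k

Step 1: Write out the XOR operation bit by bit:
  Message: 011100
  Key:     001110
  XOR:     010010
Step 2: Convert to decimal: 010010 = 18.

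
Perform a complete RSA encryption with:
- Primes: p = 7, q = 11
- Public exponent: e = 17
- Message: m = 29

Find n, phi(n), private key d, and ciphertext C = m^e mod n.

Step 1: n = 7 * 11 = 77.
Step 2: phi(n) = (7-1)(11-1) = 6 * 10 = 60.
Step 3: Find d = 17^(-1) mod 60 = 53.
  Verify: 17 * 53 = 901 = 1 (mod 60).
Step 4: C = 29^17 mod 77 = 50.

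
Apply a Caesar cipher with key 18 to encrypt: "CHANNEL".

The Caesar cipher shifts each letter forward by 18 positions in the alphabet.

Step 1: For each letter, shift forward by 18 positions (mod 26).
  C (position 2) -> position (2+18) mod 26 = 20 -> U
  H (position 7) -> position (7+18) mod 26 = 25 -> Z
  A (position 0) -> position (0+18) mod 26 = 18 -> S
  N (position 13) -> position (13+18) mod 26 = 5 -> F
  N (position 13) -> position (13+18) mod 26 = 5 -> F
  E (position 4) -> position (4+18) mod 26 = 22 -> W
  L (position 11) -> position (11+18) mod 26 = 3 -> D
Result: UZSFFWD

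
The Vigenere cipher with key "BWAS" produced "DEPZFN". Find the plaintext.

Step 1: Extend key: BWASBW
Step 2: Decrypt each letter (c - k) mod 26:
  D(3) - B(1) = (3-1) mod 26 = 2 = C
  E(4) - W(22) = (4-22) mod 26 = 8 = I
  P(15) - A(0) = (15-0) mod 26 = 15 = P
  Z(25) - S(18) = (25-18) mod 26 = 7 = H
  F(5) - B(1) = (5-1) mod 26 = 4 = E
  N(13) - W(22) = (13-22) mod 26 = 17 = R
Plaintext: CIPHER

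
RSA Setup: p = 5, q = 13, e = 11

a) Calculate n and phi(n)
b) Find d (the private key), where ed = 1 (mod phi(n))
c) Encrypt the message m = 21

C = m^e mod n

Step 1: n = 5 * 13 = 65.
Step 2: phi(n) = (5-1)(13-1) = 4 * 12 = 48.
Step 3: Find d = 11^(-1) mod 48 = 35.
  Verify: 11 * 35 = 385 = 1 (mod 48).
Step 4: C = 21^11 mod 65 = 31.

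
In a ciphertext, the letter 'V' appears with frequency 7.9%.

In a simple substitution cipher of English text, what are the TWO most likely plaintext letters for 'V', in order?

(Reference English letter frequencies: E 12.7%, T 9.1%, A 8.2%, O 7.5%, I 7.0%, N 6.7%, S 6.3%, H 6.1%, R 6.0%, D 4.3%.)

Step 1: Observed frequency of 'V' is 7.9%.
Step 2: Compute distances to each reference frequency and sort:
  A (8.2%): difference = 0.3% <-- BEST
  O (7.5%): difference = 0.4% <-- RUNNER-UP
  I (7.0%): difference = 0.9%
  T (9.1%): difference = 1.2%
  N (6.7%): difference = 1.2%
Step 3: Most likely is 'A' (8.2%, diff 0.3%); second most likely is 'O' (7.5%, diff 0.4%).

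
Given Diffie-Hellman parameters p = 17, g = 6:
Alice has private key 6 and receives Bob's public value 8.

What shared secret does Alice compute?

Step 1: s = B^a mod p = 8^6 mod 17.
  8^1 mod 17 = 8
  8^2 mod 17 = (8 * 8) mod 17 = 13
  8^3 mod 17 = (13 * 8) mod 17 = 2
  8^4 mod 17 = (2 * 8) mod 17 = 16
  8^5 mod 17 = (16 * 8) mod 17 = 9
  8^6 mod 17 = (9 * 8) mod 17 = 4
Result: shared secret = 4.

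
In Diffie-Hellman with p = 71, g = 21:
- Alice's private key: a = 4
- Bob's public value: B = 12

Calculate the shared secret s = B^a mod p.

Step 1: s = B^a mod p = 12^4 mod 71.
  12^1 mod 71 = 12
  12^2 mod 71 = (12 * 12) mod 71 = 2
  12^3 mod 71 = (2 * 12) mod 71 = 24
  12^4 mod 71 = (24 * 12) mod 71 = 4
Result: shared secret = 4.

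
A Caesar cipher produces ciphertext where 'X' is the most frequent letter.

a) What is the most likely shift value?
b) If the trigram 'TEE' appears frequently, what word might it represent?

Step 1: In English, 'E' is the most frequent letter (12.7%).
Step 2: The most frequent ciphertext letter is 'X' (position 23).
Step 3: Shift = (23 - 4) mod 26 = 19.
Step 4: Decrypt 'TEE' by shifting back 19:
  T -> A
  E -> L
  E -> L
Step 5: 'TEE' decrypts to 'ALL'.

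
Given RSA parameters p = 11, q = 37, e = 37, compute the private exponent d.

Step 1: n = 11 * 37 = 407.
Step 2: phi(n) = 10 * 36 = 360.
Step 3: Find d such that 37 * d = 1 (mod 360).
Step 4: d = 37^(-1) mod 360 = 253.
Verification: 37 * 253 = 9361 = 26 * 360 + 1.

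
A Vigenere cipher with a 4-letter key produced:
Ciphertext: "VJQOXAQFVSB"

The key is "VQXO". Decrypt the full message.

Step 1: Key 'VQXO' has length 4. Extended key: VQXOVQXOVQX
Step 2: Decrypt each position:
  V(21) - V(21) = 0 = A
  J(9) - Q(16) = 19 = T
  Q(16) - X(23) = 19 = T
  O(14) - O(14) = 0 = A
  X(23) - V(21) = 2 = C
  A(0) - Q(16) = 10 = K
  Q(16) - X(23) = 19 = T
  F(5) - O(14) = 17 = R
  V(21) - V(21) = 0 = A
  S(18) - Q(16) = 2 = C
  B(1) - X(23) = 4 = E
Plaintext: ATTACKTRACE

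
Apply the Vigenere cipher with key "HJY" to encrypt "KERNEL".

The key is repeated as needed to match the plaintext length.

Step 1: Repeat key to match plaintext length:
  Plaintext: KERNEL
  Key:       HJYHJY
Step 2: Encrypt each letter:
  K(10) + H(7) = (10+7) mod 26 = 17 = R
  E(4) + J(9) = (4+9) mod 26 = 13 = N
  R(17) + Y(24) = (17+24) mod 26 = 15 = P
  N(13) + H(7) = (13+7) mod 26 = 20 = U
  E(4) + J(9) = (4+9) mod 26 = 13 = N
  L(11) + Y(24) = (11+24) mod 26 = 9 = J
Ciphertext: RNPUNJ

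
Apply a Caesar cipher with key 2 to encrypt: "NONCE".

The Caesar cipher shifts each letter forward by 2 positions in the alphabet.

Step 1: For each letter, shift forward by 2 positions (mod 26).
  N (position 13) -> position (13+2) mod 26 = 15 -> P
  O (position 14) -> position (14+2) mod 26 = 16 -> Q
  N (position 13) -> position (13+2) mod 26 = 15 -> P
  C (position 2) -> position (2+2) mod 26 = 4 -> E
  E (position 4) -> position (4+2) mod 26 = 6 -> G
Result: PQPEG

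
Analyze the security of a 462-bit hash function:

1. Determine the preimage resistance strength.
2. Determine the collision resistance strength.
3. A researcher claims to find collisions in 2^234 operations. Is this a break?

Step 1: Preimage resistance requires brute-force of 2^462 operations.
Step 2: Collision resistance (birthday bound) = 2^(462/2) = 2^231.
Step 3: The claimed attack costs 2^234 operations.
Step 4: Since 2^234 >= 2^231, the claimed attack is no faster than the generic birthday attack, so this does not break collision resistance.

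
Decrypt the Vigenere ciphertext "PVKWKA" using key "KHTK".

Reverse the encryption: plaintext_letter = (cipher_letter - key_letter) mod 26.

Step 1: Extend key: KHTKKH
Step 2: Decrypt each letter (c - k) mod 26:
  P(15) - K(10) = (15-10) mod 26 = 5 = F
  V(21) - H(7) = (21-7) mod 26 = 14 = O
  K(10) - T(19) = (10-19) mod 26 = 17 = R
  W(22) - K(10) = (22-10) mod 26 = 12 = M
  K(10) - K(10) = (10-10) mod 26 = 0 = A
  A(0) - H(7) = (0-7) mod 26 = 19 = T
Plaintext: FORMAT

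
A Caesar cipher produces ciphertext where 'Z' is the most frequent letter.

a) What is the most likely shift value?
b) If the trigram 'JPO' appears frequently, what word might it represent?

Step 1: In English, 'E' is the most frequent letter (12.7%).
Step 2: The most frequent ciphertext letter is 'Z' (position 25).
Step 3: Shift = (25 - 4) mod 26 = 21.
Step 4: Decrypt 'JPO' by shifting back 21:
  J -> O
  P -> U
  O -> T
Step 5: 'JPO' decrypts to 'OUT'.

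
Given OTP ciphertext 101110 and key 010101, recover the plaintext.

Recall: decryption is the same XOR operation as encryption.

Step 1: XOR ciphertext with key:
  Ciphertext: 101110
  Key:        010101
  XOR:        111011
Step 2: Plaintext = 111011 = 59 in decimal.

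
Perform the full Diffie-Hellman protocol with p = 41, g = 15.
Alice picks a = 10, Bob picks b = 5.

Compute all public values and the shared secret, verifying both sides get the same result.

Step 1: A = g^a mod p = 15^10 mod 41 = 32.
Step 2: B = g^b mod p = 15^5 mod 41 = 14.
Step 3: Alice computes s = B^a mod p = 14^10 mod 41 = 32.
Step 4: Bob computes s = A^b mod p = 32^5 mod 41 = 32.
Both sides agree: shared secret = 32.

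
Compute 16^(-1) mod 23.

Step 1: We need x such that 16 * x = 1 (mod 23).
Step 2: Using the extended Euclidean algorithm or trial:
  16 * 13 = 208 = 9 * 23 + 1.
Step 3: Since 208 mod 23 = 1, the inverse is x = 13.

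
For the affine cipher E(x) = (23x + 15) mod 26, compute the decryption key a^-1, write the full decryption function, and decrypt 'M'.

Step 1: Find a^-1, the modular inverse of 23 mod 26.
Step 2: We need 23 * a^-1 = 1 (mod 26).
Step 3: 23 * 17 = 391 = 15 * 26 + 1, so a^-1 = 17.
Step 4: D(y) = 17(y - 15) mod 26.
Step 5: Apply to 'M' (y = 12): D(12) = 17 * (12 - 15) mod 26 = 17 * -3 mod 26 = 1 -> 'B'.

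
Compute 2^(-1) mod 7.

Step 1: We need x such that 2 * x = 1 (mod 7).
Step 2: Using the extended Euclidean algorithm or trial:
  2 * 4 = 8 = 1 * 7 + 1.
Step 3: Since 8 mod 7 = 1, the inverse is x = 4.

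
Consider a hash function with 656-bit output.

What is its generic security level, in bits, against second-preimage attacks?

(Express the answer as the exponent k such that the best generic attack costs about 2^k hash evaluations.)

Step 1: The hash has a 656-bit output.
Step 2: Second-preimage resistance means: given a specific input x, it should be infeasible to find a different y with h(y) = h(x).
With a 656-bit output, a generic search for a second preimage costs about 2^656 evaluations (each trial matches the fixed target with probability 2^-656).
Step 3: Security level = 656 bits.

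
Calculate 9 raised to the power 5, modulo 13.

Step 1: Compute 9^5 mod 13 step by step, reducing modulo 13 at each step.
  9^1 mod 13 = 9
  9^2 mod 13 = (9 * 9) mod 13 = 3
  9^3 mod 13 = (3 * 9) mod 13 = 1
  9^4 mod 13 = (1 * 9) mod 13 = 9
  9^5 mod 13 = (9 * 9) mod 13 = 3
Step 2: Result = 3.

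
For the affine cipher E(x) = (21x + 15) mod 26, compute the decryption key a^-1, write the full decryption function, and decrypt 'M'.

Step 1: Find a^-1, the modular inverse of 21 mod 26.
Step 2: We need 21 * a^-1 = 1 (mod 26).
Step 3: 21 * 5 = 105 = 4 * 26 + 1, so a^-1 = 5.
Step 4: D(y) = 5(y - 15) mod 26.
Step 5: Apply to 'M' (y = 12): D(12) = 5 * (12 - 15) mod 26 = 5 * -3 mod 26 = 11 -> 'L'.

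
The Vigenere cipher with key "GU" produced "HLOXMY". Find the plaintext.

Step 1: Extend key: GUGUGU
Step 2: Decrypt each letter (c - k) mod 26:
  H(7) - G(6) = (7-6) mod 26 = 1 = B
  L(11) - U(20) = (11-20) mod 26 = 17 = R
  O(14) - G(6) = (14-6) mod 26 = 8 = I
  X(23) - U(20) = (23-20) mod 26 = 3 = D
  M(12) - G(6) = (12-6) mod 26 = 6 = G
  Y(24) - U(20) = (24-20) mod 26 = 4 = E
Plaintext: BRIDGE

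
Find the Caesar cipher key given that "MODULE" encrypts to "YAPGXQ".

Step 1: Compare first letters: M (position 12) -> Y (position 24).
Step 2: Shift = (24 - 12) mod 26 = 12.
The shift value is 12.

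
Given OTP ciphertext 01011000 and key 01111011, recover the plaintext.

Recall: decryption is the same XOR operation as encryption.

Step 1: XOR ciphertext with key:
  Ciphertext: 01011000
  Key:        01111011
  XOR:        00100011
Step 2: Plaintext = 00100011 = 35 in decimal.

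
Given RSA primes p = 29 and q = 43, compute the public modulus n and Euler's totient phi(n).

Step 1: n = p * q = 29 * 43 = 1247.
Step 2: phi(n) = (p-1)(q-1) = 28 * 42 = 1176.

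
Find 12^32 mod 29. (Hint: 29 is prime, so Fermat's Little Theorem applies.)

Step 1: Since 29 is prime, by Fermat's Little Theorem: 12^28 = 1 (mod 29).
Step 2: Reduce exponent: 32 mod 28 = 4.
Step 3: So 12^32 = 12^4 (mod 29).
Step 4: 12^4 mod 29 = 1.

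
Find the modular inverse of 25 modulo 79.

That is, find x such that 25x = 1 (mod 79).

Step 1: We need x such that 25 * x = 1 (mod 79).
Step 2: Using the extended Euclidean algorithm or trial:
  25 * 19 = 475 = 6 * 79 + 1.
Step 3: Since 475 mod 79 = 1, the inverse is x = 19.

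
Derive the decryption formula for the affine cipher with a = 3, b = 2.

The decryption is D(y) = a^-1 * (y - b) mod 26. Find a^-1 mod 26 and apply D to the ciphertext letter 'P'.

Step 1: Find a^-1, the modular inverse of 3 mod 26.
Step 2: We need 3 * a^-1 = 1 (mod 26).
Step 3: 3 * 9 = 27 = 1 * 26 + 1, so a^-1 = 9.
Step 4: D(y) = 9(y - 2) mod 26.
Step 5: Apply to 'P' (y = 15): D(15) = 9 * (15 - 2) mod 26 = 9 * 13 mod 26 = 13 -> 'N'.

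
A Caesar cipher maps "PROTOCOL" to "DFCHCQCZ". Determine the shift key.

Step 1: Compare first letters: P (position 15) -> D (position 3).
Step 2: Shift = (3 - 15) mod 26 = 14.
The shift value is 14.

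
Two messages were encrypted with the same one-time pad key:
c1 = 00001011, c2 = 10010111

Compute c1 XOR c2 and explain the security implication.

Step 1: c1 XOR c2 = (m1 XOR k) XOR (m2 XOR k).
Step 2: By XOR associativity/commutativity: = m1 XOR m2 XOR k XOR k = m1 XOR m2.
Step 3: 00001011 XOR 10010111 = 10011100 = 156.
Step 4: The key cancels out! An attacker learns m1 XOR m2 = 156, revealing the relationship between plaintexts.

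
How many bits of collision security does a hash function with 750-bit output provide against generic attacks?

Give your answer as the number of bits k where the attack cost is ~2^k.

Step 1: The hash has a 750-bit output.
Step 2: Collision resistance means it should be infeasible to find any x != y with h(x) = h(y).
By the birthday bound, a generic collision search succeeds after about sqrt(2^750) = 2^(750/2) = 2^375 evaluations.
Step 3: Security level = 375 bits.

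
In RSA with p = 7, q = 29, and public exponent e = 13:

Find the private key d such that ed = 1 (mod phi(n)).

Step 1: n = 7 * 29 = 203.
Step 2: phi(n) = 6 * 28 = 168.
Step 3: Find d such that 13 * d = 1 (mod 168).
Step 4: d = 13^(-1) mod 168 = 13.
Verification: 13 * 13 = 169 = 1 * 168 + 1.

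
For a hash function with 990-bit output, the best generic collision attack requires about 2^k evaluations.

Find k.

Step 1: The hash has a 990-bit output.
Step 2: Collision resistance means it should be infeasible to find any x != y with h(x) = h(y).
By the birthday bound, a generic collision search succeeds after about sqrt(2^990) = 2^(990/2) = 2^495 evaluations.
Step 3: Security level = 495 bits.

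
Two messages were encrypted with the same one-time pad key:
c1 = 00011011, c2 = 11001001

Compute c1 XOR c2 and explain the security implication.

Step 1: c1 XOR c2 = (m1 XOR k) XOR (m2 XOR k).
Step 2: By XOR associativity/commutativity: = m1 XOR m2 XOR k XOR k = m1 XOR m2.
Step 3: 00011011 XOR 11001001 = 11010010 = 210.
Step 4: The key cancels out! An attacker learns m1 XOR m2 = 210, revealing the relationship between plaintexts.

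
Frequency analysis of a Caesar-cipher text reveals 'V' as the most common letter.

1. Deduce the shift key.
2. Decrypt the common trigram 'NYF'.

Step 1: In English, 'E' is the most frequent letter (12.7%).
Step 2: The most frequent ciphertext letter is 'V' (position 21).
Step 3: Shift = (21 - 4) mod 26 = 17.
Step 4: Decrypt 'NYF' by shifting back 17:
  N -> W
  Y -> H
  F -> O
Step 5: 'NYF' decrypts to 'WHO'.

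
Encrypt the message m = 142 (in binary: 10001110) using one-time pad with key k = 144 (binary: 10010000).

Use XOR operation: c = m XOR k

Step 1: Write out the XOR operation bit by bit:
  Message: 10001110
  Key:     10010000
  XOR:     00011110
Step 2: Convert to decimal: 00011110 = 30.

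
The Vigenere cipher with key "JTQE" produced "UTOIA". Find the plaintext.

Step 1: Extend key: JTQEJ
Step 2: Decrypt each letter (c - k) mod 26:
  U(20) - J(9) = (20-9) mod 26 = 11 = L
  T(19) - T(19) = (19-19) mod 26 = 0 = A
  O(14) - Q(16) = (14-16) mod 26 = 24 = Y
  I(8) - E(4) = (8-4) mod 26 = 4 = E
  A(0) - J(9) = (0-9) mod 26 = 17 = R
Plaintext: LAYER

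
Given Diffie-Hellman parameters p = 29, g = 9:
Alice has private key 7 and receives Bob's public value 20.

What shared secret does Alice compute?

Step 1: s = B^a mod p = 20^7 mod 29.
  20^1 mod 29 = 20
  20^2 mod 29 = (20 * 20) mod 29 = 23
  20^3 mod 29 = (23 * 20) mod 29 = 25
  20^4 mod 29 = (25 * 20) mod 29 = 7
  20^5 mod 29 = (7 * 20) mod 29 = 24
  20^6 mod 29 = (24 * 20) mod 29 = 16
  20^7 mod 29 = (16 * 20) mod 29 = 1
Result: shared secret = 1.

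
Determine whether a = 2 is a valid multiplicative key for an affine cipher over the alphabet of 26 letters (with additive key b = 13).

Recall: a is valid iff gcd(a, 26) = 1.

Step 1: Compute gcd(2, 26).
Step 2: gcd(2, 26) = 2.
Since gcd = 2 != 1, 2 shares a common factor with 26, so it cannot be used.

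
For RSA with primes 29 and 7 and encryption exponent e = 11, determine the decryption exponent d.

Step 1: n = 29 * 7 = 203.
Step 2: phi(n) = 28 * 6 = 168.
Step 3: Find d such that 11 * d = 1 (mod 168).
Step 4: d = 11^(-1) mod 168 = 107.
Verification: 11 * 107 = 1177 = 7 * 168 + 1.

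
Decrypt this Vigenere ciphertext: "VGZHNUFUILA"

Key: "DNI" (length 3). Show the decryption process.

Step 1: Key 'DNI' has length 3. Extended key: DNIDNIDNIDN
Step 2: Decrypt each position:
  V(21) - D(3) = 18 = S
  G(6) - N(13) = 19 = T
  Z(25) - I(8) = 17 = R
  H(7) - D(3) = 4 = E
  N(13) - N(13) = 0 = A
  U(20) - I(8) = 12 = M
  F(5) - D(3) = 2 = C
  U(20) - N(13) = 7 = H
  I(8) - I(8) = 0 = A
  L(11) - D(3) = 8 = I
  A(0) - N(13) = 13 = N
Plaintext: STREAMCHAIN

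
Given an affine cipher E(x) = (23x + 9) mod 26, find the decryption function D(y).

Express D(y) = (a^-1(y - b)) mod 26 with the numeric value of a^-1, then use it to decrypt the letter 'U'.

Step 1: Find a^-1, the modular inverse of 23 mod 26.
Step 2: We need 23 * a^-1 = 1 (mod 26).
Step 3: 23 * 17 = 391 = 15 * 26 + 1, so a^-1 = 17.
Step 4: D(y) = 17(y - 9) mod 26.
Step 5: Apply to 'U' (y = 20): D(20) = 17 * (20 - 9) mod 26 = 17 * 11 mod 26 = 5 -> 'F'.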